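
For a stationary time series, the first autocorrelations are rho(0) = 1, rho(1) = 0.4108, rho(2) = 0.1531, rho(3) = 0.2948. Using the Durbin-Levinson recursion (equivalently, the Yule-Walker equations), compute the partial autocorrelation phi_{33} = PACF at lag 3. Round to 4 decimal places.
\phi_{33} = 0.2870

The PACF at lag k is phi_{kk}, the last component of the solution
to the Yule-Walker system G_k phi = r_k where
  (G_k)_{ij} = rho(|i - j|), (r_k)_i = rho(i), i,j = 1..k.
Equivalently, Durbin-Levinson gives phi_{kk} iteratively:
  phi_{11} = rho(1)
  phi_{kk} = [rho(k) - sum_{j=1..k-1} phi_{k-1,j} rho(k-j)]
            / [1 - sum_{j=1..k-1} phi_{k-1,j} rho(j)],
  phi_{k,j} = phi_{k-1,j} - phi_{kk} phi_{k-1,k-j},  j = 1..k-1.
Step k = 1:
  phi_11 = rho(1) = 0.4108.
Step k = 2:
  phi_22 = [rho(2) - phi_11 rho(1)] / [1 - phi_11 rho(1)] = [0.1531 - (0.4108)(0.4108)] / [1 - (0.4108)(0.4108)]
         = -0.01565664 / 0.83124336 = -0.018835.
  Update: phi_21 = phi_11 - phi_22 phi_11 = 0.4108 - (-0.018835)(0.4108) = 0.418538.
Step k = 3:
  phi_33 = [rho(3) - phi_21 rho(2) - phi_22 rho(1)] / [1 - phi_21 rho(1) - phi_22 rho(2)]
    numerator   = 0.2948 - (0.418538)(0.1531) - (-0.018835)(0.4108) = 0.23845941
    denominator = 1 - (0.418538)(0.4108) - (-0.018835)(0.1531) = 0.83094846
  phi_33 = 0.23845941 / 0.83094846 = 0.287.
Therefore phi_{33} = 0.2870.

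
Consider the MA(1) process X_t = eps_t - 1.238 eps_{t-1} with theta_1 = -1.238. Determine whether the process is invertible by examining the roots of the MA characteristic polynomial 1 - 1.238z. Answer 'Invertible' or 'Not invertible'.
\text{Not invertible}

The MA(q) characteristic polynomial is P(z) = 1 - 1.238z.
Invertibility requires all roots to lie outside the unit circle, i.e. |z| > 1 for every root.
This is linear in z: 1 + (-1.238) z = 0  =>  z = -1/(-1.238) = 0.807754,  |z| = 0.807754.
Moduli of all roots: 0.8078.
All moduli strictly greater than 1? No.
Verdict: Not invertible.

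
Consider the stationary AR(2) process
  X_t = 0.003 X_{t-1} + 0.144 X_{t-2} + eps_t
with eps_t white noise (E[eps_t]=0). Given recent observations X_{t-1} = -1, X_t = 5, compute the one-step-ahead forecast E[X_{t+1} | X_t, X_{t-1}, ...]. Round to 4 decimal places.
E[X_{t+1} \mid \mathcal F_t] = -0.1290

For an AR(p) model X_t = c + sum_i phi_i X_{t-i} + eps_t, the
one-step-ahead conditional mean is
  E[X_{t+1} | X_t, ...] = c + sum_i phi_i X_{t+1-i}.
Substitute known values:
  E[X_{t+1} | ...] = (0.003) * (5) + (0.144) * (-1)
                   = -0.1290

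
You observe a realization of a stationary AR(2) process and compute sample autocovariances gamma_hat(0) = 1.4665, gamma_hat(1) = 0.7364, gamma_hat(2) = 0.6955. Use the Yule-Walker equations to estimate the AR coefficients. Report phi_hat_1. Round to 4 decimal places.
\hat\phi_{1} = 0.3530

The Yule-Walker equations for an AR(p) process read, in matrix form,
  Gamma_p phi = r_p,   with   (Gamma_p)_{ij} = gamma(|i - j|),
                       (r_p)_i = gamma(i),   i,j = 1..p.
Substitute the sample gammas (Toeplitz matrix and right-hand side of size 2):
  Gamma_p = [[1.4665, 0.7364], [0.7364, 1.4665]]
  r_p     = [0.7364, 0.6955]
Written out:
  1.4665 phi_1 + 0.7364 phi_2 = 0.7364
  0.7364 phi_1 + 1.4665 phi_2 = 0.6955
Solve by Cramer's rule:
  det = gamma(0)^2 - gamma(1)^2 = (1.4665)^2 - (0.7364)^2 = 2.15062225 - 0.54228496 = 1.60833729
  phi_hat_1 = [gamma(1) gamma(0) - gamma(1) gamma(2)] / det = [(0.7364)(1.4665) - (0.7364)(0.6955)] / 1.60833729 = 0.5677644 / 1.60833729 = 0.353
  phi_hat_2 = [gamma(0) gamma(2) - gamma(1)^2] / det = [(1.4665)(0.6955) - (0.7364)^2] / 1.60833729 = 0.47766579 / 1.60833729 = 0.297
So phi_hat = [0.3530, 0.2970].
Therefore phi_hat_1 = 0.3530.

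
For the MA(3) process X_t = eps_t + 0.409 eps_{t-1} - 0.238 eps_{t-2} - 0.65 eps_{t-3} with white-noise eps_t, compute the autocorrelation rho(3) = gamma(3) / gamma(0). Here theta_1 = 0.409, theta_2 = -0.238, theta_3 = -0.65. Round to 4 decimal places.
\rho(3) = -0.3948

For an MA(q) process with theta_0 = 1, the autocovariance is
  gamma(k) = sigma^2 * sum_{i=0..q-k} theta_i * theta_{i+k},
and rho(k) = gamma(k) / gamma(0). Sigma^2 cancels.
  numerator   = (1)*(-0.65) = -0.65.
  denominator = (1)^2 + (0.409)^2 + (-0.238)^2 + (-0.65)^2 = 1.646425.
  rho(3) = -0.65 / 1.646425 = -0.3948.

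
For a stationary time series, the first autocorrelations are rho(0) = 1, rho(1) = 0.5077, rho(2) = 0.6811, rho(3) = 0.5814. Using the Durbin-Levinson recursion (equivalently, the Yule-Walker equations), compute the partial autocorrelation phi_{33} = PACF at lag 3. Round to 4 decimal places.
\phi_{33} = 0.2861

The PACF at lag k is phi_{kk}, the last component of the solution
to the Yule-Walker system G_k phi = r_k where
  (G_k)_{ij} = rho(|i - j|), (r_k)_i = rho(i), i,j = 1..k.
Equivalently, Durbin-Levinson gives phi_{kk} iteratively:
  phi_{11} = rho(1)
  phi_{kk} = [rho(k) - sum_{j=1..k-1} phi_{k-1,j} rho(k-j)]
            / [1 - sum_{j=1..k-1} phi_{k-1,j} rho(j)],
  phi_{k,j} = phi_{k-1,j} - phi_{kk} phi_{k-1,k-j},  j = 1..k-1.
Step k = 1:
  phi_11 = rho(1) = 0.5077.
Step k = 2:
  phi_22 = [rho(2) - phi_11 rho(1)] / [1 - phi_11 rho(1)] = [0.6811 - (0.5077)(0.5077)] / [1 - (0.5077)(0.5077)]
         = 0.42334071 / 0.74224071 = 0.570355.
  Update: phi_21 = phi_11 - phi_22 phi_11 = 0.5077 - (0.570355)(0.5077) = 0.218131.
Step k = 3:
  phi_33 = [rho(3) - phi_21 rho(2) - phi_22 rho(1)] / [1 - phi_21 rho(1) - phi_22 rho(2)]
    numerator   = 0.5814 - (0.218131)(0.6811) - (0.570355)(0.5077) = 0.1432619
    denominator = 1 - (0.218131)(0.5077) - (0.570355)(0.6811) = 0.50078621
  phi_33 = 0.1432619 / 0.50078621 = 0.2861.
Therefore phi_{33} = 0.2861.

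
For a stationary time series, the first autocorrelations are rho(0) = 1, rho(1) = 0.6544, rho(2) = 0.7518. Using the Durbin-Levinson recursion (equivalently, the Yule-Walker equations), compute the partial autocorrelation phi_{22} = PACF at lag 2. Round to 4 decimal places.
\phi_{22} = 0.5659

The PACF at lag k is phi_{kk}, the last component of the solution
to the Yule-Walker system G_k phi = r_k where
  (G_k)_{ij} = rho(|i - j|), (r_k)_i = rho(i), i,j = 1..k.
Equivalently, Durbin-Levinson gives phi_{kk} iteratively:
  phi_{11} = rho(1)
  phi_{kk} = [rho(k) - sum_{j=1..k-1} phi_{k-1,j} rho(k-j)]
            / [1 - sum_{j=1..k-1} phi_{k-1,j} rho(j)],
  phi_{k,j} = phi_{k-1,j} - phi_{kk} phi_{k-1,k-j},  j = 1..k-1.
Step k = 1:
  phi_11 = rho(1) = 0.6544.
Step k = 2:
  phi_22 = [rho(2) - phi_11 rho(1)] / [1 - phi_11 rho(1)] = [0.7518 - (0.6544)(0.6544)] / [1 - (0.6544)(0.6544)]
         = 0.32356064 / 0.57176064 = 0.5659.
Therefore phi_{22} = 0.5659.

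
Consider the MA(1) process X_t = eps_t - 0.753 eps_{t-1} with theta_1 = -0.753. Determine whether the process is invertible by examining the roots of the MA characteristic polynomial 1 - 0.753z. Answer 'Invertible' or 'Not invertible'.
\text{Invertible}

The MA(q) characteristic polynomial is P(z) = 1 - 0.753z.
Invertibility requires all roots to lie outside the unit circle, i.e. |z| > 1 for every root.
This is linear in z: 1 + (-0.753) z = 0  =>  z = -1/(-0.753) = 1.328021,  |z| = 1.328021.
Moduli of all roots: 1.3280.
All moduli strictly greater than 1? Yes.
Verdict: Invertible.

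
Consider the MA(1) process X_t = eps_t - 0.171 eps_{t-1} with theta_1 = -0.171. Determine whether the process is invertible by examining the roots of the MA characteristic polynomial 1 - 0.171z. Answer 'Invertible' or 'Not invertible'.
\text{Invertible}

The MA(q) characteristic polynomial is P(z) = 1 - 0.171z.
Invertibility requires all roots to lie outside the unit circle, i.e. |z| > 1 for every root.
This is linear in z: 1 + (-0.171) z = 0  =>  z = -1/(-0.171) = 5.847953,  |z| = 5.847953.
Moduli of all roots: 5.8480.
All moduli strictly greater than 1? Yes.
Verdict: Invertible.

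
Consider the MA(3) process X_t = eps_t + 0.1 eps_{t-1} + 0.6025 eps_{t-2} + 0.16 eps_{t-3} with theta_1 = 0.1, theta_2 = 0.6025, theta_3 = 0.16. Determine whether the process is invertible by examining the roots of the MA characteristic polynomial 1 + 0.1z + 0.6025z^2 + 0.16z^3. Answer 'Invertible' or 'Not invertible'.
\text{Invertible}

The MA(q) characteristic polynomial is P(z) = 1 + 0.1z + 0.6025z^2 + 0.16z^3.
Invertibility requires all roots to lie outside the unit circle, i.e. |z| > 1 for every root.
Degree 3: look for a simple real root z0 first, then factor out (1 - z/z0) and solve the remaining quadratic.
Testing z0 = -4: P(-4) = 1 + (0.1)(-4) + (0.6025)(-4)^2 + (0.16)(-4)^3
  = 1 + (-0.4) + (9.64) + (-10.24) = 0.  So z_0 = -4 is a root, |z_0| = 4.
Divide out the factor (1 + 0.25 z) = (1 - z/z0) (since 1/z0 = -0.25):
  P(z) = (1 + 0.25 z)(1 + (-0.15) z + (0.64) z^2)
  [check: z-coef -0.15 - (-0.25) = 0.1; z^2-coef 0.64 - (-0.25)(-0.15) = 0.6025; z^3-coef -(-0.25)(0.64) = 0.16.]
Remaining roots from the quadratic factor 1 + (-0.15) z + (0.64) z^2:
  Set 1 + (-0.15) z + (0.64) z^2 = 0, i.e. a z^2 + b z + c = 0 with a = 0.64, b = -0.15, c = 1.
  Discriminant D = b^2 - 4ac = (-0.15)^2 - 4*(0.64)*1 = 0.0225 - (2.56) = -2.5375.
  D < 0, so the roots are the complex-conjugate pair z = (-b +/- i sqrt(-D)) / (2a) = 0.1172 +/- 1.2445i.
  For a conjugate pair |z|^2 = z * conj(z) = (product of roots) = c/a = 1/(0.64) = 1.5625, so |z| = sqrt(1.5625) = 1.25 for both roots.
Moduli of all roots: 4.0000, 1.2500, 1.2500.
All moduli strictly greater than 1? Yes.
Verdict: Invertible.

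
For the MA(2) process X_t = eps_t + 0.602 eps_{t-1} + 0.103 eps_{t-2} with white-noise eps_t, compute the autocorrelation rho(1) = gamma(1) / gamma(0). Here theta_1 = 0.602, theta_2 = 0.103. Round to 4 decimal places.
\rho(1) = 0.4836

For an MA(q) process with theta_0 = 1, the autocovariance is
  gamma(k) = sigma^2 * sum_{i=0..q-k} theta_i * theta_{i+k},
and rho(k) = gamma(k) / gamma(0). Sigma^2 cancels.
  numerator   = (1)*(0.602) + (0.602)*(0.103) = 0.664006.
  denominator = (1)^2 + (0.602)^2 + (0.103)^2 = 1.373013.
  rho(1) = 0.664006 / 1.373013 = 0.4836.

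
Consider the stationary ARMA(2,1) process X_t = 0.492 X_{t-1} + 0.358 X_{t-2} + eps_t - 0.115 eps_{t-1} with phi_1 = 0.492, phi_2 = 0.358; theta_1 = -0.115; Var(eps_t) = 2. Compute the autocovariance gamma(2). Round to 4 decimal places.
\gamma(2) = 3.2434

Multiply the model equation by X_{t-k} and take expectations. With theta_0 = psi_0 = 1 and psi_j the MA(infinity) weights, this gives
  gamma(k) - sum_i phi_i gamma(k-i) = c_k,
  c_k = sigma^2 * sum_{j=k..q} theta_j psi_{j-k}   (c_k = 0 for k > q),
using gamma(-m) = gamma(m).
psi-weights needed (psi_j = theta_j + sum_i phi_i psi_{j-i}):
  psi_1 = theta_1 + phi_1 = -0.115 + (0.492) = 0.377
Right-hand sides:
  c_0 = sigma^2 (1 + theta_1 psi_1) = 2 * (1 + (-0.115)(0.377)) = 2 * 0.956645 = 1.91329
  c_1 = sigma^2 theta_1 = 2 * (-0.115) = -0.23
  c_2 = 0
Equations for k = 0, 1, 2 (AR order 2, c_2 = 0):
  (E0) gamma(0) = phi_1 gamma(1) + phi_2 gamma(2) + c_0
  (E1) gamma(1) = phi_1 gamma(0) + phi_2 gamma(1) + c_1
  (E2) gamma(2) = phi_1 gamma(1) + phi_2 gamma(0)
From (E1): gamma(1) = A gamma(0) + B with
  A = phi_1 / (1 - phi_2) = 0.492 / 0.642 = 0.766355,   B = c_1 / (1 - phi_2) = -0.23 / 0.642 = -0.358255.
Insert (E2) into (E0): gamma(0) (1 - phi_2^2) = phi_1 (1 + phi_2) gamma(1) + c_0.
  phi_1 (1 + phi_2) = (0.492)(1.358) = 0.668136,   1 - phi_2^2 = 0.871836.
Replace gamma(1) by A gamma(0) + B and collect gamma(0):
  gamma(0) [0.871836 - (0.668136)(0.766355)] = (0.668136)(-0.358255) + 1.91329
  gamma(0) * 0.359807 = 1.673927
  gamma(0) = 1.673927 / 0.359807 = 4.652296.
  gamma(1) = A gamma(0) + B = (0.766355)(4.652296) + (-0.358255) = 3.207056.
  gamma(2) = phi_1 gamma(1) + phi_2 gamma(0) = (0.492)(3.207056) + (0.358)(4.652296) = 3.243393.
Therefore gamma(2) = 3.2434 (to 4 decimal places).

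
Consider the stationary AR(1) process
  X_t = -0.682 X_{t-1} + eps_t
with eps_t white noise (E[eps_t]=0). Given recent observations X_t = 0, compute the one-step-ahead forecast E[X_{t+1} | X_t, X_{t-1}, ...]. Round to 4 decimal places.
E[X_{t+1} \mid \mathcal F_t] = 0.0000

For an AR(p) model X_t = c + sum_i phi_i X_{t-i} + eps_t, the
one-step-ahead conditional mean is
  E[X_{t+1} | X_t, ...] = c + sum_i phi_i X_{t+1-i}.
Substitute known values:
  E[X_{t+1} | ...] = (-0.682) * (0)
                   = 0.0000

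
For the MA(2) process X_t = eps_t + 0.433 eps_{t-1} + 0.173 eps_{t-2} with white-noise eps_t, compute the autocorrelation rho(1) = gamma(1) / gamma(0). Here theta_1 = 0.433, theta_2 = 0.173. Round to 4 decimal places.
\rho(1) = 0.4172

For an MA(q) process with theta_0 = 1, the autocovariance is
  gamma(k) = sigma^2 * sum_{i=0..q-k} theta_i * theta_{i+k},
and rho(k) = gamma(k) / gamma(0). Sigma^2 cancels.
  numerator   = (1)*(0.433) + (0.433)*(0.173) = 0.507909.
  denominator = (1)^2 + (0.433)^2 + (0.173)^2 = 1.217418.
  rho(1) = 0.507909 / 1.217418 = 0.4172.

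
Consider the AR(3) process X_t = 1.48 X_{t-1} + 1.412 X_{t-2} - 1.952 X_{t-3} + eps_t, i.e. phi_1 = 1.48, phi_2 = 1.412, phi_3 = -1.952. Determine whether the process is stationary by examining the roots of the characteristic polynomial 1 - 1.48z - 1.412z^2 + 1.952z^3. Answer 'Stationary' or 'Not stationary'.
\text{Not stationary}

The AR(p) characteristic polynomial is P(z) = 1 - 1.48z - 1.412z^2 + 1.952z^3.
Stationarity requires all roots to lie outside the unit circle, i.e. |z| > 1 for every root.
Degree 3: look for a simple real root z0 first, then factor out (1 - z/z0) and solve the remaining quadratic.
Testing z0 = 0.625: P(0.625) = 1 + (-1.48)(0.625) + (-1.412)(0.625)^2 + (1.952)(0.625)^3
  = 1 + (-0.925) + (-0.551562) + (0.476562) = 0.  So z_0 = 0.625 is a root, |z_0| = 0.625.
Divide out the factor (1 - 1.6 z) = (1 - z/z0) (since 1/z0 = 1.6):
  P(z) = (1 - 1.6 z)(1 + (0.12) z + (-1.22) z^2)
  [check: z-coef 0.12 - (1.6) = -1.48; z^2-coef -1.22 - (1.6)(0.12) = -1.412; z^3-coef -(1.6)(-1.22) = 1.952.]
Remaining roots from the quadratic factor 1 + (0.12) z + (-1.22) z^2:
  Set 1 + (0.12) z + (-1.22) z^2 = 0, i.e. a z^2 + b z + c = 0 with a = -1.22, b = 0.12, c = 1.
  Discriminant D = b^2 - 4ac = (0.12)^2 - 4*(-1.22)*1 = 0.0144 - (-4.88) = 4.8944.
  D >= 0, so the roots are real: z = (-b +/- sqrt(D)) / (2a) = (-0.12 +/- 2.212329) / (-2.44).
    z_1 = (-0.12 + 2.212329) / (-2.44) = -0.8575,   |z_1| = 0.8575.
    z_2 = (-0.12 - 2.212329) / (-2.44) = 0.9559,   |z_2| = 0.9559.
Moduli of all roots: 0.6250, 0.8575, 0.9559.
All moduli strictly greater than 1? No.
Verdict: Not stationary.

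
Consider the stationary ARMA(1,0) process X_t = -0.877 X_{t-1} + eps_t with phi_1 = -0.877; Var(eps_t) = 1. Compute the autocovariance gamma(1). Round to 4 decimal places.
\gamma(1) = -3.7987

Multiply the model equation by X_{t-k} and take expectations. With theta_0 = psi_0 = 1 and psi_j the MA(infinity) weights, this gives
  gamma(k) - sum_i phi_i gamma(k-i) = c_k,
  c_k = sigma^2 * sum_{j=k..q} theta_j psi_{j-k}   (c_k = 0 for k > q),
using gamma(-m) = gamma(m).
Pure AR (q = 0): c_0 = sigma^2 = 1, c_k = 0 for k >= 1.
Equations for k = 0 and k = 1 (AR order 1):
  gamma(0) = phi_1 gamma(1) + c_0
  gamma(1) = phi_1 gamma(0) + c_1
Substituting the second into the first: gamma(0) (1 - phi_1^2) = c_0 + phi_1 c_1, so
  gamma(0) = c_0 / (1 - phi_1^2) = 1 / (1 - (-0.877)^2) = 1 / 0.230871 = 4.331423.
  gamma(1) = phi_1 gamma(0) = (-0.877)(4.331423) = -3.798658.
Therefore gamma(1) = -3.7987 (to 4 decimal places).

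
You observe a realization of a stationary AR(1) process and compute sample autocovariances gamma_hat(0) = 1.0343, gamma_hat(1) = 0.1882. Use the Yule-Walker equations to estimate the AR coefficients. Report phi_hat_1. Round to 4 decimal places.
\hat\phi_{1} = 0.1820

The Yule-Walker equations for an AR(p) process read, in matrix form,
  Gamma_p phi = r_p,   with   (Gamma_p)_{ij} = gamma(|i - j|),
                       (r_p)_i = gamma(i),   i,j = 1..p.
Substitute the sample gammas (Toeplitz matrix and right-hand side of size 1):
  Gamma_p = [[1.0343]]
  r_p     = [0.1882]
With p = 1 this is the single equation gamma(0) phi_1 = gamma(1):
  phi_hat_1 = gamma(1) / gamma(0) = 0.1882 / 1.0343 = 0.1820.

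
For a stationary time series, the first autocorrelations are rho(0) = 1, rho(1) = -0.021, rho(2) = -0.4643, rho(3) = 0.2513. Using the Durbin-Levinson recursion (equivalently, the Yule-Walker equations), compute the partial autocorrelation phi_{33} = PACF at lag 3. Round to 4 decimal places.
\phi_{33} = 0.2901

The PACF at lag k is phi_{kk}, the last component of the solution
to the Yule-Walker system G_k phi = r_k where
  (G_k)_{ij} = rho(|i - j|), (r_k)_i = rho(i), i,j = 1..k.
Equivalently, Durbin-Levinson gives phi_{kk} iteratively:
  phi_{11} = rho(1)
  phi_{kk} = [rho(k) - sum_{j=1..k-1} phi_{k-1,j} rho(k-j)]
            / [1 - sum_{j=1..k-1} phi_{k-1,j} rho(j)],
  phi_{k,j} = phi_{k-1,j} - phi_{kk} phi_{k-1,k-j},  j = 1..k-1.
Step k = 1:
  phi_11 = rho(1) = -0.021.
Step k = 2:
  phi_22 = [rho(2) - phi_11 rho(1)] / [1 - phi_11 rho(1)] = [-0.4643 - (-0.021)(-0.021)] / [1 - (-0.021)(-0.021)]
         = -0.464741 / 0.999559 = -0.464946.
  Update: phi_21 = phi_11 - phi_22 phi_11 = -0.021 - (-0.464946)(-0.021) = -0.030764.
Step k = 3:
  phi_33 = [rho(3) - phi_21 rho(2) - phi_22 rho(1)] / [1 - phi_21 rho(1) - phi_22 rho(2)]
    numerator   = 0.2513 - (-0.030764)(-0.4643) - (-0.464946)(-0.021) = 0.22725247
    denominator = 1 - (-0.030764)(-0.021) - (-0.464946)(-0.4643) = 0.78347951
  phi_33 = 0.22725247 / 0.78347951 = 0.2901.
Therefore phi_{33} = 0.2901.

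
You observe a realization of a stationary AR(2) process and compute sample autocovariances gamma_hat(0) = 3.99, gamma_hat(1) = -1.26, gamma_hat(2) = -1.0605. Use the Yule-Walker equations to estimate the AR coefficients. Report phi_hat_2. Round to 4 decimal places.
\hat\phi_{2} = -0.4060

The Yule-Walker equations for an AR(p) process read, in matrix form,
  Gamma_p phi = r_p,   with   (Gamma_p)_{ij} = gamma(|i - j|),
                       (r_p)_i = gamma(i),   i,j = 1..p.
Substitute the sample gammas (Toeplitz matrix and right-hand side of size 2):
  Gamma_p = [[3.99, -1.26], [-1.26, 3.99]]
  r_p     = [-1.26, -1.0605]
Written out:
  3.99 phi_1 - 1.26 phi_2 = -1.26
  -1.26 phi_1 + 3.99 phi_2 = -1.0605
Solve by Cramer's rule:
  det = gamma(0)^2 - gamma(1)^2 = (3.99)^2 - (-1.26)^2 = 15.9201 - 1.5876 = 14.3325
  phi_hat_1 = [gamma(1) gamma(0) - gamma(1) gamma(2)] / det = [(-1.26)(3.99) - (-1.26)(-1.0605)] / 14.3325 = -6.36363 / 14.3325 = -0.444
  phi_hat_2 = [gamma(0) gamma(2) - gamma(1)^2] / det = [(3.99)(-1.0605) - (-1.26)^2] / 14.3325 = -5.818995 / 14.3325 = -0.406
So phi_hat = [-0.4440, -0.4060].
Therefore phi_hat_2 = -0.4060.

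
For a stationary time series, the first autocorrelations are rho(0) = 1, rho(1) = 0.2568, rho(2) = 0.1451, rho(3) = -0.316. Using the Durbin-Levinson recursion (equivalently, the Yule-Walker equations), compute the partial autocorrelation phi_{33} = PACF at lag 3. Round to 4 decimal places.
\phi_{33} = -0.4010

The PACF at lag k is phi_{kk}, the last component of the solution
to the Yule-Walker system G_k phi = r_k where
  (G_k)_{ij} = rho(|i - j|), (r_k)_i = rho(i), i,j = 1..k.
Equivalently, Durbin-Levinson gives phi_{kk} iteratively:
  phi_{11} = rho(1)
  phi_{kk} = [rho(k) - sum_{j=1..k-1} phi_{k-1,j} rho(k-j)]
            / [1 - sum_{j=1..k-1} phi_{k-1,j} rho(j)],
  phi_{k,j} = phi_{k-1,j} - phi_{kk} phi_{k-1,k-j},  j = 1..k-1.
Step k = 1:
  phi_11 = rho(1) = 0.2568.
Step k = 2:
  phi_22 = [rho(2) - phi_11 rho(1)] / [1 - phi_11 rho(1)] = [0.1451 - (0.2568)(0.2568)] / [1 - (0.2568)(0.2568)]
         = 0.07915376 / 0.93405376 = 0.084742.
  Update: phi_21 = phi_11 - phi_22 phi_11 = 0.2568 - (0.084742)(0.2568) = 0.235038.
Step k = 3:
  phi_33 = [rho(3) - phi_21 rho(2) - phi_22 rho(1)] / [1 - phi_21 rho(1) - phi_22 rho(2)]
    numerator   = -0.316 - (0.235038)(0.1451) - (0.084742)(0.2568) = -0.37186584
    denominator = 1 - (0.235038)(0.2568) - (0.084742)(0.1451) = 0.9273461
  phi_33 = -0.37186584 / 0.9273461 = -0.401.
Therefore phi_{33} = -0.4010.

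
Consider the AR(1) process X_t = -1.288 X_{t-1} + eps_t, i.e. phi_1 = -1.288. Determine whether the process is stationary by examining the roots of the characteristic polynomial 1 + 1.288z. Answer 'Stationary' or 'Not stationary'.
\text{Not stationary}

The AR(p) characteristic polynomial is P(z) = 1 + 1.288z.
Stationarity requires all roots to lie outside the unit circle, i.e. |z| > 1 for every root.
This is linear in z: 1 + (1.288) z = 0  =>  z = -1/(1.288) = -0.776398,  |z| = 0.776398.
Moduli of all roots: 0.7764.
All moduli strictly greater than 1? No.
Verdict: Not stationary.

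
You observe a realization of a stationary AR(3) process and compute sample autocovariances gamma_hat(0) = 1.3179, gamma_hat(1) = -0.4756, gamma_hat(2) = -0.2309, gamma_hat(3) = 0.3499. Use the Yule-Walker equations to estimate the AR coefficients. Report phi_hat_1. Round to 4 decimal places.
\hat\phi_{1} = -0.4630

The Yule-Walker equations for an AR(p) process read, in matrix form,
  Gamma_p phi = r_p,   with   (Gamma_p)_{ij} = gamma(|i - j|),
                       (r_p)_i = gamma(i),   i,j = 1..p.
Substitute the sample gammas (Toeplitz matrix and right-hand side of size 3):
  Gamma_p = [[1.3179, -0.4756, -0.2309], [-0.4756, 1.3179, -0.4756], [-0.2309, -0.4756, 1.3179]]
  r_p     = [-0.4756, -0.2309, 0.3499]
Written out (R1..R3):
  (R1) 1.3179 phi_1 - 0.4756 phi_2 - 0.2309 phi_3 = -0.4756
  (R2) -0.4756 phi_1 + 1.3179 phi_2 - 0.4756 phi_3 = -0.2309
  (R3) -0.2309 phi_1 - 0.4756 phi_2 + 1.3179 phi_3 = 0.3499
Gaussian elimination:
  R2 <- R2 - (-0.4756/1.3179) R1 = R2 - (-0.360877) R1:  1.146267 phi_2 - 0.558927 phi_3 = -0.402533
  R3 <- R3 - (-0.2309/1.3179) R1 = R3 - (-0.175203) R1:  -0.558927 phi_2 + 1.277446 phi_3 = 0.266573
  R3 <- R3 - (-0.558927/1.146267) R2 = R3 - (-0.487606) R2:  1.00491 phi_3 = 0.070296
Back-substitution:
  phi_hat_3 = 0.070296 / 1.00491 = 0.069952
  phi_hat_2 = (-0.402533 - (-0.558927)(0.069952)) / 1.146267 = -0.31706
  phi_hat_1 = (-0.4756 - (-0.4756)(-0.31706) - (-0.2309)(0.069952)) / 1.3179 = -0.463041
So phi_hat = [-0.4630, -0.3171, 0.0700].
Therefore phi_hat_1 = -0.4630.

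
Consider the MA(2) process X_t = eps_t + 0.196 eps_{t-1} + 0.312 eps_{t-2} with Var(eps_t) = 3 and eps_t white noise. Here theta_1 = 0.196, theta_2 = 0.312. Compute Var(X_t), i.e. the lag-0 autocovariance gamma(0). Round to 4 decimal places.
\gamma(0) = 3.4073

For an MA(q) process X_t = eps_t + sum_i theta_i eps_{t-i} with
Var(eps_t) = sigma^2, the variance is
  gamma(0) = sigma^2 * (1 + sum_i theta_i^2).
  sum_i theta_i^2 = (0.196)^2 + (0.312)^2 = 0.038416 + 0.097344 = 0.13576.
  gamma(0) = 3 * (1 + 0.13576) = 3 * 1.13576 = 3.40728, which rounds to 3.4073.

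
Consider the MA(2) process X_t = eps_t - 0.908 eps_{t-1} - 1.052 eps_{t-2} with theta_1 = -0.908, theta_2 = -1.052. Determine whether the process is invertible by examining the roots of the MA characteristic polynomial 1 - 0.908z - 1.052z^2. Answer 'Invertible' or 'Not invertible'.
\text{Not invertible}

The MA(q) characteristic polynomial is P(z) = 1 - 0.908z - 1.052z^2.
Invertibility requires all roots to lie outside the unit circle, i.e. |z| > 1 for every root.
Set 1 + (-0.908) z + (-1.052) z^2 = 0, i.e. a z^2 + b z + c = 0 with a = -1.052, b = -0.908, c = 1.
Discriminant D = b^2 - 4ac = (-0.908)^2 - 4*(-1.052)*1 = 0.824464 - (-4.208) = 5.032464.
D >= 0, so the roots are real: z = (-b +/- sqrt(D)) / (2a) = (0.908 +/- 2.243315) / (-2.104).
  z_1 = (0.908 + 2.243315) / (-2.104) = -1.4978,   |z_1| = 1.4978.
  z_2 = (0.908 - 2.243315) / (-2.104) = 0.6347,   |z_2| = 0.6347.
Moduli of all roots: 1.4978, 0.6347.
All moduli strictly greater than 1? No.
Verdict: Not invertible.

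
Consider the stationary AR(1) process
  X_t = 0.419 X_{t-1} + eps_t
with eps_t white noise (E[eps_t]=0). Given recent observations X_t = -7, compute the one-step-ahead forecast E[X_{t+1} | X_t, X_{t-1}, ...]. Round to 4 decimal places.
E[X_{t+1} \mid \mathcal F_t] = -2.9330

For an AR(p) model X_t = c + sum_i phi_i X_{t-i} + eps_t, the
one-step-ahead conditional mean is
  E[X_{t+1} | X_t, ...] = c + sum_i phi_i X_{t+1-i}.
Substitute known values:
  E[X_{t+1} | ...] = (0.419) * (-7)
                   = -2.9330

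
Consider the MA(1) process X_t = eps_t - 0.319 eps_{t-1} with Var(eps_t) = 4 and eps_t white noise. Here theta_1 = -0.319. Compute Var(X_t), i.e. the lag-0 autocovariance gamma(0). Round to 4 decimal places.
\gamma(0) = 4.4070

For an MA(q) process X_t = eps_t + sum_i theta_i eps_{t-i} with
Var(eps_t) = sigma^2, the variance is
  gamma(0) = sigma^2 * (1 + sum_i theta_i^2).
  sum_i theta_i^2 = (-0.319)^2 = 0.101761.
  gamma(0) = 4 * (1 + 0.101761) = 4 * 1.101761 = 4.407044, which rounds to 4.4070.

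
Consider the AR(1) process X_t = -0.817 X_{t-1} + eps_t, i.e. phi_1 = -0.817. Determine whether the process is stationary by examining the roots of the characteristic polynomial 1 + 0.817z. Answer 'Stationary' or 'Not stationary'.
\text{Stationary}

The AR(p) characteristic polynomial is P(z) = 1 + 0.817z.
Stationarity requires all roots to lie outside the unit circle, i.e. |z| > 1 for every root.
This is linear in z: 1 + (0.817) z = 0  =>  z = -1/(0.817) = -1.22399,  |z| = 1.22399.
Moduli of all roots: 1.2240.
All moduli strictly greater than 1? Yes.
Verdict: Stationary.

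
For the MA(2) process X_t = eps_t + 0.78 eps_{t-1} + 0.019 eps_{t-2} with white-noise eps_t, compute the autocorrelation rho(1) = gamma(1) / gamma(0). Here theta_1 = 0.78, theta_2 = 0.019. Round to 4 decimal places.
\rho(1) = 0.4941

For an MA(q) process with theta_0 = 1, the autocovariance is
  gamma(k) = sigma^2 * sum_{i=0..q-k} theta_i * theta_{i+k},
and rho(k) = gamma(k) / gamma(0). Sigma^2 cancels.
  numerator   = (1)*(0.78) + (0.78)*(0.019) = 0.79482.
  denominator = (1)^2 + (0.78)^2 + (0.019)^2 = 1.608761.
  rho(1) = 0.79482 / 1.608761 = 0.4941.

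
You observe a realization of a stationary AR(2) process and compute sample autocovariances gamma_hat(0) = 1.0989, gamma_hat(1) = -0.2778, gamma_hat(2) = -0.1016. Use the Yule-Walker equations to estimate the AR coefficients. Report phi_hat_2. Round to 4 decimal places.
\hat\phi_{2} = -0.1670

The Yule-Walker equations for an AR(p) process read, in matrix form,
  Gamma_p phi = r_p,   with   (Gamma_p)_{ij} = gamma(|i - j|),
                       (r_p)_i = gamma(i),   i,j = 1..p.
Substitute the sample gammas (Toeplitz matrix and right-hand side of size 2):
  Gamma_p = [[1.0989, -0.2778], [-0.2778, 1.0989]]
  r_p     = [-0.2778, -0.1016]
Written out:
  1.0989 phi_1 - 0.2778 phi_2 = -0.2778
  -0.2778 phi_1 + 1.0989 phi_2 = -0.1016
Solve by Cramer's rule:
  det = gamma(0)^2 - gamma(1)^2 = (1.0989)^2 - (-0.2778)^2 = 1.20758121 - 0.07717284 = 1.13040837
  phi_hat_1 = [gamma(1) gamma(0) - gamma(1) gamma(2)] / det = [(-0.2778)(1.0989) - (-0.2778)(-0.1016)] / 1.13040837 = -0.3334989 / 1.13040837 = -0.295
  phi_hat_2 = [gamma(0) gamma(2) - gamma(1)^2] / det = [(1.0989)(-0.1016) - (-0.2778)^2] / 1.13040837 = -0.18882108 / 1.13040837 = -0.167
So phi_hat = [-0.2950, -0.1670].
Therefore phi_hat_2 = -0.1670.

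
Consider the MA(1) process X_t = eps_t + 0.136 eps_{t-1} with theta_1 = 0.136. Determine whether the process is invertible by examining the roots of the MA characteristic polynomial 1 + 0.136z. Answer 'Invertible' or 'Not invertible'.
\text{Invertible}

The MA(q) characteristic polynomial is P(z) = 1 + 0.136z.
Invertibility requires all roots to lie outside the unit circle, i.e. |z| > 1 for every root.
This is linear in z: 1 + (0.136) z = 0  =>  z = -1/(0.136) = -7.352941,  |z| = 7.352941.
Moduli of all roots: 7.3529.
All moduli strictly greater than 1? Yes.
Verdict: Invertible.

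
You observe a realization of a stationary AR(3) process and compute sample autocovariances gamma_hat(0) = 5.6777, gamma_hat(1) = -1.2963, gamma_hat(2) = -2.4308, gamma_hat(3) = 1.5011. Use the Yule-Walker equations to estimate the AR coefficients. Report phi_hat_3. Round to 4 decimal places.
\hat\phi_{3} = 0.0020

The Yule-Walker equations for an AR(p) process read, in matrix form,
  Gamma_p phi = r_p,   with   (Gamma_p)_{ij} = gamma(|i - j|),
                       (r_p)_i = gamma(i),   i,j = 1..p.
Substitute the sample gammas (Toeplitz matrix and right-hand side of size 3):
  Gamma_p = [[5.6777, -1.2963, -2.4308], [-1.2963, 5.6777, -1.2963], [-2.4308, -1.2963, 5.6777]]
  r_p     = [-1.2963, -2.4308, 1.5011]
Written out (R1..R3):
  (R1) 5.6777 phi_1 - 1.2963 phi_2 - 2.4308 phi_3 = -1.2963
  (R2) -1.2963 phi_1 + 5.6777 phi_2 - 1.2963 phi_3 = -2.4308
  (R3) -2.4308 phi_1 - 1.2963 phi_2 + 5.6777 phi_3 = 1.5011
Gaussian elimination:
  R2 <- R2 - (-1.2963/5.6777) R1 = R2 - (-0.228314) R1:  5.381736 phi_2 - 1.851286 phi_3 = -2.726764
  R3 <- R3 - (-2.4308/5.6777) R1 = R3 - (-0.428131) R1:  -1.851286 phi_2 + 4.636999 phi_3 = 0.946114
  R3 <- R3 - (-1.851286/5.381736) R2 = R3 - (-0.343994) R2:  4.000167 phi_3 = 0.008123
Back-substitution:
  phi_hat_3 = 0.008123 / 4.000167 = 0.002031
  phi_hat_2 = (-2.726764 - (-1.851286)(0.002031)) / 5.381736 = -0.505971
  phi_hat_1 = (-1.2963 - (-1.2963)(-0.505971) - (-2.4308)(0.002031)) / 5.6777 = -0.342965
So phi_hat = [-0.3430, -0.5060, 0.0020].
Therefore phi_hat_3 = 0.0020.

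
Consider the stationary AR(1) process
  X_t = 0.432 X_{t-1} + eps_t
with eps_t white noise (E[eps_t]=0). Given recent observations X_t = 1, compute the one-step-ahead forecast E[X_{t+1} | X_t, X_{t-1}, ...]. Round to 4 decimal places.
E[X_{t+1} \mid \mathcal F_t] = 0.4320

For an AR(p) model X_t = c + sum_i phi_i X_{t-i} + eps_t, the
one-step-ahead conditional mean is
  E[X_{t+1} | X_t, ...] = c + sum_i phi_i X_{t+1-i}.
Substitute known values:
  E[X_{t+1} | ...] = (0.432) * (1)
                   = 0.4320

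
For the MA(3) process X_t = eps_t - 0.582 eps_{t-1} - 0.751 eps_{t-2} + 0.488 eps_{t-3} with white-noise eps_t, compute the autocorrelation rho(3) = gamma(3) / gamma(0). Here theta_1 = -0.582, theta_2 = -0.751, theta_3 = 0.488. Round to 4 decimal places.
\rho(3) = 0.2279

For an MA(q) process with theta_0 = 1, the autocovariance is
  gamma(k) = sigma^2 * sum_{i=0..q-k} theta_i * theta_{i+k},
and rho(k) = gamma(k) / gamma(0). Sigma^2 cancels.
  numerator   = (1)*(0.488) = 0.488.
  denominator = (1)^2 + (-0.582)^2 + (-0.751)^2 + (0.488)^2 = 2.140869.
  rho(3) = 0.488 / 2.140869 = 0.2279.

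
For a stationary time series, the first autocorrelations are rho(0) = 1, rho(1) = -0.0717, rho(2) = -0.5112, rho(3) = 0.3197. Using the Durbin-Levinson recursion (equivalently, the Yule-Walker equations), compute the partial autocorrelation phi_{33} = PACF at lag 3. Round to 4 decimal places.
\phi_{33} = 0.3120

The PACF at lag k is phi_{kk}, the last component of the solution
to the Yule-Walker system G_k phi = r_k where
  (G_k)_{ij} = rho(|i - j|), (r_k)_i = rho(i), i,j = 1..k.
Equivalently, Durbin-Levinson gives phi_{kk} iteratively:
  phi_{11} = rho(1)
  phi_{kk} = [rho(k) - sum_{j=1..k-1} phi_{k-1,j} rho(k-j)]
            / [1 - sum_{j=1..k-1} phi_{k-1,j} rho(j)],
  phi_{k,j} = phi_{k-1,j} - phi_{kk} phi_{k-1,k-j},  j = 1..k-1.
Step k = 1:
  phi_11 = rho(1) = -0.0717.
Step k = 2:
  phi_22 = [rho(2) - phi_11 rho(1)] / [1 - phi_11 rho(1)] = [-0.5112 - (-0.0717)(-0.0717)] / [1 - (-0.0717)(-0.0717)]
         = -0.51634089 / 0.99485911 = -0.519009.
  Update: phi_21 = phi_11 - phi_22 phi_11 = -0.0717 - (-0.519009)(-0.0717) = -0.108913.
Step k = 3:
  phi_33 = [rho(3) - phi_21 rho(2) - phi_22 rho(1)] / [1 - phi_21 rho(1) - phi_22 rho(2)]
    numerator   = 0.3197 - (-0.108913)(-0.5112) - (-0.519009)(-0.0717) = 0.22681075
    denominator = 1 - (-0.108913)(-0.0717) - (-0.519009)(-0.5112) = 0.72687351
  phi_33 = 0.22681075 / 0.72687351 = 0.312.
Therefore phi_{33} = 0.3120.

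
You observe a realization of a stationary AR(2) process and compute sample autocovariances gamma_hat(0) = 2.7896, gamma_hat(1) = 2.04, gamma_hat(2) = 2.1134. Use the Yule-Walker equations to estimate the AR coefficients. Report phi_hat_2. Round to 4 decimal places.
\hat\phi_{2} = 0.4790

The Yule-Walker equations for an AR(p) process read, in matrix form,
  Gamma_p phi = r_p,   with   (Gamma_p)_{ij} = gamma(|i - j|),
                       (r_p)_i = gamma(i),   i,j = 1..p.
Substitute the sample gammas (Toeplitz matrix and right-hand side of size 2):
  Gamma_p = [[2.7896, 2.04], [2.04, 2.7896]]
  r_p     = [2.04, 2.1134]
Written out:
  2.7896 phi_1 + 2.04 phi_2 = 2.04
  2.04 phi_1 + 2.7896 phi_2 = 2.1134
Solve by Cramer's rule:
  det = gamma(0)^2 - gamma(1)^2 = (2.7896)^2 - (2.04)^2 = 7.78186816 - 4.1616 = 3.62026816
  phi_hat_1 = [gamma(1) gamma(0) - gamma(1) gamma(2)] / det = [(2.04)(2.7896) - (2.04)(2.1134)] / 3.62026816 = 1.379448 / 3.62026816 = 0.381
  phi_hat_2 = [gamma(0) gamma(2) - gamma(1)^2] / det = [(2.7896)(2.1134) - (2.04)^2] / 3.62026816 = 1.73394064 / 3.62026816 = 0.479
So phi_hat = [0.3810, 0.4790].
Therefore phi_hat_2 = 0.4790.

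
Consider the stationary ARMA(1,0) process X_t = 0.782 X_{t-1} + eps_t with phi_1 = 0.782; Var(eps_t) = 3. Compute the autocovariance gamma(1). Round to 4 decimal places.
\gamma(1) = 6.0390

Multiply the model equation by X_{t-k} and take expectations. With theta_0 = psi_0 = 1 and psi_j the MA(infinity) weights, this gives
  gamma(k) - sum_i phi_i gamma(k-i) = c_k,
  c_k = sigma^2 * sum_{j=k..q} theta_j psi_{j-k}   (c_k = 0 for k > q),
using gamma(-m) = gamma(m).
Pure AR (q = 0): c_0 = sigma^2 = 3, c_k = 0 for k >= 1.
Equations for k = 0 and k = 1 (AR order 1):
  gamma(0) = phi_1 gamma(1) + c_0
  gamma(1) = phi_1 gamma(0) + c_1
Substituting the second into the first: gamma(0) (1 - phi_1^2) = c_0 + phi_1 c_1, so
  gamma(0) = c_0 / (1 - phi_1^2) = 3 / (1 - (0.782)^2) = 3 / 0.388476 = 7.722485.
  gamma(1) = phi_1 gamma(0) = (0.782)(7.722485) = 6.038983.
Therefore gamma(1) = 6.0390 (to 4 decimal places).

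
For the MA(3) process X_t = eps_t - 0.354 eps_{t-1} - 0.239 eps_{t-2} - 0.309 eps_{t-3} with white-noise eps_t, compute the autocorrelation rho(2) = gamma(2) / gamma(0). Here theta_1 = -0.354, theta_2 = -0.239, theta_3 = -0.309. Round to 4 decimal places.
\rho(2) = -0.1014

For an MA(q) process with theta_0 = 1, the autocovariance is
  gamma(k) = sigma^2 * sum_{i=0..q-k} theta_i * theta_{i+k},
and rho(k) = gamma(k) / gamma(0). Sigma^2 cancels.
  numerator   = (1)*(-0.239) + (-0.354)*(-0.309) = -0.129614.
  denominator = (1)^2 + (-0.354)^2 + (-0.239)^2 + (-0.309)^2 = 1.277918.
  rho(2) = -0.129614 / 1.277918 = -0.1014.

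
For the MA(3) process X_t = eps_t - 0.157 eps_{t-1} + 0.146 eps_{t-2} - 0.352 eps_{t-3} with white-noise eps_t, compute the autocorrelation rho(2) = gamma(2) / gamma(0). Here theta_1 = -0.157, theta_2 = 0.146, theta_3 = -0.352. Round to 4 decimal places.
\rho(2) = 0.1720

For an MA(q) process with theta_0 = 1, the autocovariance is
  gamma(k) = sigma^2 * sum_{i=0..q-k} theta_i * theta_{i+k},
and rho(k) = gamma(k) / gamma(0). Sigma^2 cancels.
  numerator   = (1)*(0.146) + (-0.157)*(-0.352) = 0.201264.
  denominator = (1)^2 + (-0.157)^2 + (0.146)^2 + (-0.352)^2 = 1.169869.
  rho(2) = 0.201264 / 1.169869 = 0.1720.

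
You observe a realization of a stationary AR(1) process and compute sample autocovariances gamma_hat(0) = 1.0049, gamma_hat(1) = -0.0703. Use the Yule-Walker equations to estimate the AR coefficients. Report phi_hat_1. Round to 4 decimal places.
\hat\phi_{1} = -0.0700

The Yule-Walker equations for an AR(p) process read, in matrix form,
  Gamma_p phi = r_p,   with   (Gamma_p)_{ij} = gamma(|i - j|),
                       (r_p)_i = gamma(i),   i,j = 1..p.
Substitute the sample gammas (Toeplitz matrix and right-hand side of size 1):
  Gamma_p = [[1.0049]]
  r_p     = [-0.0703]
With p = 1 this is the single equation gamma(0) phi_1 = gamma(1):
  phi_hat_1 = gamma(1) / gamma(0) = -0.0703 / 1.0049 = -0.0700.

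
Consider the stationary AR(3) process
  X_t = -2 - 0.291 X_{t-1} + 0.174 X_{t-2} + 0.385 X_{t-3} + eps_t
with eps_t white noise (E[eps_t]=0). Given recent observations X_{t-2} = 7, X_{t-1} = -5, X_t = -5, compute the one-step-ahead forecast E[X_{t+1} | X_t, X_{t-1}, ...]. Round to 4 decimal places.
E[X_{t+1} \mid \mathcal F_t] = 1.2800

For an AR(p) model X_t = c + sum_i phi_i X_{t-i} + eps_t, the
one-step-ahead conditional mean is
  E[X_{t+1} | X_t, ...] = c + sum_i phi_i X_{t+1-i}.
Substitute known values:
  E[X_{t+1} | ...] = -2 + (-0.291) * (-5) + (0.174) * (-5) + (0.385) * (7)
                   = 1.2800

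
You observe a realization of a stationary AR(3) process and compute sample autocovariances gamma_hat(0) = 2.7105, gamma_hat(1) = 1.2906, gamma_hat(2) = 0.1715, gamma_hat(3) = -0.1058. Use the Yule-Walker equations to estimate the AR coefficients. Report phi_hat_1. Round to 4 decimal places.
\hat\phi_{1} = 0.5840

The Yule-Walker equations for an AR(p) process read, in matrix form,
  Gamma_p phi = r_p,   with   (Gamma_p)_{ij} = gamma(|i - j|),
                       (r_p)_i = gamma(i),   i,j = 1..p.
Substitute the sample gammas (Toeplitz matrix and right-hand side of size 3):
  Gamma_p = [[2.7105, 1.2906, 0.1715], [1.2906, 2.7105, 1.2906], [0.1715, 1.2906, 2.7105]]
  r_p     = [1.2906, 0.1715, -0.1058]
Written out (R1..R3):
  (R1) 2.7105 phi_1 + 1.2906 phi_2 + 0.1715 phi_3 = 1.2906
  (R2) 1.2906 phi_1 + 2.7105 phi_2 + 1.2906 phi_3 = 0.1715
  (R3) 0.1715 phi_1 + 1.2906 phi_2 + 2.7105 phi_3 = -0.1058
Gaussian elimination:
  R2 <- R2 - (1.2906/2.7105) R1 = R2 - (0.476148) R1:  2.095983 phi_2 + 1.208941 phi_3 = -0.443017
  R3 <- R3 - (0.1715/2.7105) R1 = R3 - (0.063272) R1:  1.208941 phi_2 + 2.699649 phi_3 = -0.187459
  R3 <- R3 - (1.208941/2.095983) R2 = R3 - (0.576789) R2:  2.002345 phi_3 = 0.068068
Back-substitution:
  phi_hat_3 = 0.068068 / 2.002345 = 0.033994
  phi_hat_2 = (-0.443017 - (1.208941)(0.033994)) / 2.095983 = -0.230972
  phi_hat_1 = (1.2906 - (1.2906)(-0.230972) - (0.1715)(0.033994)) / 2.7105 = 0.583974
So phi_hat = [0.5840, -0.2310, 0.0340].
Therefore phi_hat_1 = 0.5840.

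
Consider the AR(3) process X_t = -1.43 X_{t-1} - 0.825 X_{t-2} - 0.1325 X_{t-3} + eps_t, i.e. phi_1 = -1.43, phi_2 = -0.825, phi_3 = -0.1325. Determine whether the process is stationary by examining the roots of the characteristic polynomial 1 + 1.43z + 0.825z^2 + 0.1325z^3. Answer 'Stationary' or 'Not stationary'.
\text{Stationary}

The AR(p) characteristic polynomial is P(z) = 1 + 1.43z + 0.825z^2 + 0.1325z^3.
Stationarity requires all roots to lie outside the unit circle, i.e. |z| > 1 for every root.
Degree 3: look for a simple real root z0 first, then factor out (1 - z/z0) and solve the remaining quadratic.
Testing z0 = -4: P(-4) = 1 + (1.43)(-4) + (0.825)(-4)^2 + (0.1325)(-4)^3
  = 1 + (-5.72) + (13.2) + (-8.48) = 0.  So z_0 = -4 is a root, |z_0| = 4.
Divide out the factor (1 + 0.25 z) = (1 - z/z0) (since 1/z0 = -0.25):
  P(z) = (1 + 0.25 z)(1 + (1.18) z + (0.53) z^2)
  [check: z-coef 1.18 - (-0.25) = 1.43; z^2-coef 0.53 - (-0.25)(1.18) = 0.825; z^3-coef -(-0.25)(0.53) = 0.1325.]
Remaining roots from the quadratic factor 1 + (1.18) z + (0.53) z^2:
  Set 1 + (1.18) z + (0.53) z^2 = 0, i.e. a z^2 + b z + c = 0 with a = 0.53, b = 1.18, c = 1.
  Discriminant D = b^2 - 4ac = (1.18)^2 - 4*(0.53)*1 = 1.3924 - (2.12) = -0.7276.
  D < 0, so the roots are the complex-conjugate pair z = (-b +/- i sqrt(-D)) / (2a) = -1.1132 +/- 0.8047i.
  For a conjugate pair |z|^2 = z * conj(z) = (product of roots) = c/a = 1/(0.53) = 1.886792, so |z| = sqrt(1.886792) = 1.3736 for both roots.
Moduli of all roots: 4.0000, 1.3736, 1.3736.
All moduli strictly greater than 1? Yes.
Verdict: Stationary.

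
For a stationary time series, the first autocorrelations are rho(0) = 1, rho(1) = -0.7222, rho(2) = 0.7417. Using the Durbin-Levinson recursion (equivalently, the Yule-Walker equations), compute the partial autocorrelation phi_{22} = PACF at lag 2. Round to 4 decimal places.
\phi_{22} = 0.4601

The PACF at lag k is phi_{kk}, the last component of the solution
to the Yule-Walker system G_k phi = r_k where
  (G_k)_{ij} = rho(|i - j|), (r_k)_i = rho(i), i,j = 1..k.
Equivalently, Durbin-Levinson gives phi_{kk} iteratively:
  phi_{11} = rho(1)
  phi_{kk} = [rho(k) - sum_{j=1..k-1} phi_{k-1,j} rho(k-j)]
            / [1 - sum_{j=1..k-1} phi_{k-1,j} rho(j)],
  phi_{k,j} = phi_{k-1,j} - phi_{kk} phi_{k-1,k-j},  j = 1..k-1.
Step k = 1:
  phi_11 = rho(1) = -0.7222.
Step k = 2:
  phi_22 = [rho(2) - phi_11 rho(1)] / [1 - phi_11 rho(1)] = [0.7417 - (-0.7222)(-0.7222)] / [1 - (-0.7222)(-0.7222)]
         = 0.22012716 / 0.47842716 = 0.4601.
Therefore phi_{22} = 0.4601.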